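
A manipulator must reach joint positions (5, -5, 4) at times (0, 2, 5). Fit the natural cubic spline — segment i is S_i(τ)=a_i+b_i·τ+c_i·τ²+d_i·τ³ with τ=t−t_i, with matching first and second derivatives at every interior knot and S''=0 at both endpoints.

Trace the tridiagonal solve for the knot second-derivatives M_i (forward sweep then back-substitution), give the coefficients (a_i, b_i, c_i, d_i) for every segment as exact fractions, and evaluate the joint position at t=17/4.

  seg 0: a=5 b=-33/5 c=0 d=2/5
  seg 1: a=-5 b=-9/5 c=12/5 d=-4/15
S(17/4) = 1/16

Δ: Δ0=-5, Δ1=3
row 1: diag=10, rhs=48; c'=3/10, d'=24/5
back: M1=24/5
M: M0=0, M1=24/5, M2=0
seg 0: a=5, c=M0/2=0, d=(M1−M0)/(6·2)=2/5, b=Δ0−h0·(2M0+M1)/6=-33/5
seg 1: a=-5, c=M1/2=12/5, d=(M2−M1)/(6·3)=-4/15, b=Δ1−h1·(2M1+M2)/6=-9/5
t_q=17/4 → seg 1, τ=9/4; S=-5+-9/5·τ+12/5·τ²+-4/15·τ³=1/16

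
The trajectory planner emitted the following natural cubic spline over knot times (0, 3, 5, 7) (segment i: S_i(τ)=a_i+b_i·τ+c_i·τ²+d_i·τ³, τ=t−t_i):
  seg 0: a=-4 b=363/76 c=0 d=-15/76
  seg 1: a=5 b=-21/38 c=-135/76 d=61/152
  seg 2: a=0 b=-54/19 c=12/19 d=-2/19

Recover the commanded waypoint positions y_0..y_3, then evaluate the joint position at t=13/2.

y_0 = S_0(0) = a_0 = -4
y_1 = S_1(0) = a_1 = 5
y_2 = S_2(0) = a_2 = 0
y_3 = S_2(2) = -4
t_q=13/2 is in segment 2 (τ=3/2); S_2(τ)=-243/76

y_0=-4 y_1=5 y_2=0 y_3=-4
S(13/2) = -243/76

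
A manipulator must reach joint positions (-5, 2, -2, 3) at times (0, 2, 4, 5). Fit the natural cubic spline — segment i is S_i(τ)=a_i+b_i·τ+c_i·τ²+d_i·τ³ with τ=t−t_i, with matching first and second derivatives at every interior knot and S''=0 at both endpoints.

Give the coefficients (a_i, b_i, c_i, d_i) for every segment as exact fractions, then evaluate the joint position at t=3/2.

  seg 0: a=-5 b=62/11 c=0 d=-47/88
  seg 1: a=2 b=-17/22 c=-141/44 d=57/44
  seg 2: a=-2 b=43/22 c=201/44 d=-67/44
S(3/2) = 1163/704

Δ: Δ0=7/2, Δ1=-2, Δ2=5
row 1: diag=8, rhs=-33; c'=1/4, d'=-33/8
row 2: denom=6−2·1/4=11/2; d'=(42−2·-33/8)/(11/2)=201/22
back: M2=201/22
back: M1=-33/8−1/4·201/22=-141/22
M: M0=0, M1=-141/22, M2=201/22, M3=0
seg 0: a=-5, c=M0/2=0, d=(M1−M0)/(6·2)=-47/88, b=Δ0−h0·(2M0+M1)/6=62/11
seg 1: a=2, c=M1/2=-141/44, d=(M2−M1)/(6·2)=57/44, b=Δ1−h1·(2M1+M2)/6=-17/22
seg 2: a=-2, c=M2/2=201/44, d=(M3−M2)/(6·1)=-67/44, b=Δ2−h2·(2M2+M3)/6=43/22
t_q=3/2 → seg 0, τ=3/2; S=-5+62/11·τ+0·τ²+-47/88·τ³=1163/704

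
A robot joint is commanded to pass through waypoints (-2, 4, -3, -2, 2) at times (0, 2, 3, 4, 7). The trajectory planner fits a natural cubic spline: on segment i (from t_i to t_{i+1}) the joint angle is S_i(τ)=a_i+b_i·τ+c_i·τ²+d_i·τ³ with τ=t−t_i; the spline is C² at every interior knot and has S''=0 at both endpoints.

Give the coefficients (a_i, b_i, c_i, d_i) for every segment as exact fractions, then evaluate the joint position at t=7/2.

Δ: Δ0=3, Δ1=-7, Δ2=1, Δ3=4/3
row 1: diag=6, rhs=-60; c'=1/6, d'=-10
row 2: denom=4−1·1/6=23/6; d'=(48−1·-10)/(23/6)=348/23
row 3: denom=8−1·6/23=178/23; d'=(2−1·348/23)/(178/23)=-151/89
back: M3=-151/89
back: M2=348/23−6/23·-151/89=1386/89
back: M1=-10−1/6·1386/89=-1121/89
M: M0=0, M1=-1121/89, M2=1386/89, M3=-151/89, M4=0
seg 0: a=-2, c=M0/2=0, d=(M1−M0)/(6·2)=-1121/1068, b=Δ0−h0·(2M0+M1)/6=1922/267
seg 1: a=4, c=M1/2=-1121/178, d=(M2−M1)/(6·1)=2507/534, b=Δ1−h1·(2M1+M2)/6=-1441/267
seg 2: a=-3, c=M2/2=693/89, d=(M3−M2)/(6·1)=-1537/534, b=Δ2−h2·(2M2+M3)/6=-2087/534
seg 3: a=-2, c=M3/2=-151/178, d=(M4−M3)/(6·3)=151/1602, b=Δ3−h3·(2M3+M4)/6=809/267
t_q=7/2 → seg 2, τ=1/2; S=-3+-2087/534·τ+693/89·τ²+-1537/534·τ³=-4795/1424

  seg 0: a=-2 b=1922/267 c=0 d=-1121/1068
  seg 1: a=4 b=-1441/267 c=-1121/178 d=2507/534
  seg 2: a=-3 b=-2087/534 c=693/89 d=-1537/534
  seg 3: a=-2 b=809/267 c=-151/178 d=151/1602
S(7/2) = -4795/1424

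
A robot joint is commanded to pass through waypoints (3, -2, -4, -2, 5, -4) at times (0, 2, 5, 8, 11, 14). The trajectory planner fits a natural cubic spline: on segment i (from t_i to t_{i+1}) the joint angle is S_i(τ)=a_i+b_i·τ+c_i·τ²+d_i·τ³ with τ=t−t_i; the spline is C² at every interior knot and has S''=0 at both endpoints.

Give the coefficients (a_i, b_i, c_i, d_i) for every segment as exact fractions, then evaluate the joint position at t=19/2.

  seg 0: a=3 b=-8861/3090 c=0 d=142/1545
  seg 1: a=-2 b=-5453/3090 c=284/515 d=-191/3090
  seg 2: a=-4 b=-193/1545 c=-1/206 d=2491/27810
  seg 3: a=-2 b=6997/3090 c=1238/1545 d=-481/1854
  seg 4: a=5 b=104/1545 c=-4739/3090 d=4739/27810
S(19/2) = 19149/8240

Δ: Δ0=-5/2, Δ1=-2/3, Δ2=2/3, Δ3=7/3, Δ4=-3
row 1: diag=10, rhs=11; c'=3/10, d'=11/10
row 2: denom=12−3·3/10=111/10; d'=(8−3·11/10)/(111/10)=47/111
row 3: denom=12−3·10/37=414/37; d'=(10−3·47/111)/(414/37)=323/414
row 4: denom=12−3·37/138=515/46; d'=(-32−3·323/414)/(515/46)=-4739/1545
back: M4=-4739/1545
back: M3=323/414−37/138·-4739/1545=2476/1545
back: M2=47/111−10/37·2476/1545=-1/103
back: M1=11/10−3/10·-1/103=568/515
M: M0=0, M1=568/515, M2=-1/103, M3=2476/1545, M4=-4739/1545, M5=0
seg 0: a=3, c=M0/2=0, d=(M1−M0)/(6·2)=142/1545, b=Δ0−h0·(2M0+M1)/6=-8861/3090
seg 1: a=-2, c=M1/2=284/515, d=(M2−M1)/(6·3)=-191/3090, b=Δ1−h1·(2M1+M2)/6=-5453/3090
seg 2: a=-4, c=M2/2=-1/206, d=(M3−M2)/(6·3)=2491/27810, b=Δ2−h2·(2M2+M3)/6=-193/1545
seg 3: a=-2, c=M3/2=1238/1545, d=(M4−M3)/(6·3)=-481/1854, b=Δ3−h3·(2M3+M4)/6=6997/3090
seg 4: a=5, c=M4/2=-4739/3090, d=(M5−M4)/(6·3)=4739/27810, b=Δ4−h4·(2M4+M5)/6=104/1545
t_q=19/2 → seg 3, τ=3/2; S=-2+6997/3090·τ+1238/1545·τ²+-481/1854·τ³=19149/8240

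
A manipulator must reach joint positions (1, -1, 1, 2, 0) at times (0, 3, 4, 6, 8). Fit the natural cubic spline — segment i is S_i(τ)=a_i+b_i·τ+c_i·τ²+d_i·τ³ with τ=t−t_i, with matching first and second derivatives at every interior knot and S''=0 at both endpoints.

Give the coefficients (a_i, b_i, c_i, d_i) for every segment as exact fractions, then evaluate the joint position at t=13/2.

Δ: Δ0=-2/3, Δ1=2, Δ2=1/2, Δ3=-1
row 1: diag=8, rhs=16; c'=1/8, d'=2
row 2: denom=6−1·1/8=47/8; d'=(-9−1·2)/(47/8)=-88/47
row 3: denom=8−2·16/47=344/47; d'=(-9−2·-88/47)/(344/47)=-247/344
back: M3=-247/344
back: M2=-88/47−16/47·-247/344=-70/43
back: M1=2−1/8·-70/43=379/172
M: M0=0, M1=379/172, M2=-70/43, M3=-247/344, M4=0
seg 0: a=1, c=M0/2=0, d=(M1−M0)/(6·3)=379/3096, b=Δ0−h0·(2M0+M1)/6=-1825/1032
seg 1: a=-1, c=M1/2=379/344, d=(M2−M1)/(6·1)=-659/1032, b=Δ1−h1·(2M1+M2)/6=793/516
seg 2: a=1, c=M2/2=-35/43, d=(M3−M2)/(6·2)=313/4128, b=Δ2−h2·(2M2+M3)/6=1883/1032
seg 3: a=2, c=M3/2=-247/688, d=(M4−M3)/(6·2)=247/4128, b=Δ3−h3·(2M3+M4)/6=-269/516
t_q=13/2 → seg 3, τ=1/2; S=2+-269/516·τ+-247/688·τ²+247/4128·τ³=18241/11008

  seg 0: a=1 b=-1825/1032 c=0 d=379/3096
  seg 1: a=-1 b=793/516 c=379/344 d=-659/1032
  seg 2: a=1 b=1883/1032 c=-35/43 d=313/4128
  seg 3: a=2 b=-269/516 c=-247/688 d=247/4128
S(13/2) = 18241/11008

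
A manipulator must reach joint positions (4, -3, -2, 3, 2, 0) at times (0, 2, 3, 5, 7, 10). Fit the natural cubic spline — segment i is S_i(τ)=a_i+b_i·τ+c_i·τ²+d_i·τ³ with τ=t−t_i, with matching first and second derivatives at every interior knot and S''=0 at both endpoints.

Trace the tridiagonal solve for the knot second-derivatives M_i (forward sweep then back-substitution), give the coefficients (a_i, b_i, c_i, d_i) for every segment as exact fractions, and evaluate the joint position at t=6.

Δ: Δ0=-7/2, Δ1=1, Δ2=5/2, Δ3=-1/2, Δ4=-2/3
row 1: diag=6, rhs=27; c'=1/6, d'=9/2
row 2: denom=6−1·1/6=35/6; d'=(9−1·9/2)/(35/6)=27/35
row 3: denom=8−2·12/35=256/35; d'=(-18−2·27/35)/(256/35)=-171/64
row 4: denom=10−2·35/128=605/64; d'=(-1−2·-171/64)/(605/64)=278/605
back: M4=278/605
back: M3=-171/64−35/128·278/605=-677/242
back: M2=27/35−12/35·-677/242=1047/605
back: M1=9/2−1/6·1047/605=2548/605
M: M0=0, M1=2548/605, M2=1047/605, M3=-677/242, M4=278/605, M5=0
seg 0: a=4, c=M0/2=0, d=(M1−M0)/(6·2)=637/1815, b=Δ0−h0·(2M0+M1)/6=-17801/3630
seg 1: a=-3, c=M1/2=1274/605, d=(M2−M1)/(6·1)=-1501/3630, b=Δ1−h1·(2M1+M2)/6=-2513/3630
seg 2: a=-2, c=M2/2=1047/1210, d=(M3−M2)/(6·2)=-5479/14520, b=Δ2−h2·(2M2+M3)/6=376/165
seg 3: a=3, c=M3/2=-677/484, d=(M4−M3)/(6·2)=3941/14520, b=Δ3−h3·(2M3+M4)/6=4399/3630
seg 4: a=2, c=M4/2=139/605, d=(M5−M4)/(6·3)=-139/5445, b=Δ4−h4·(2M4+M5)/6=-2044/1815
t_q=6 → seg 3, τ=1; S=3+4399/3630·τ+-677/484·τ²+3941/14520·τ³=14929/4840

  seg 0: a=4 b=-17801/3630 c=0 d=637/1815
  seg 1: a=-3 b=-2513/3630 c=1274/605 d=-1501/3630
  seg 2: a=-2 b=376/165 c=1047/1210 d=-5479/14520
  seg 3: a=3 b=4399/3630 c=-677/484 d=3941/14520
  seg 4: a=2 b=-2044/1815 c=139/605 d=-139/5445
S(6) = 14929/4840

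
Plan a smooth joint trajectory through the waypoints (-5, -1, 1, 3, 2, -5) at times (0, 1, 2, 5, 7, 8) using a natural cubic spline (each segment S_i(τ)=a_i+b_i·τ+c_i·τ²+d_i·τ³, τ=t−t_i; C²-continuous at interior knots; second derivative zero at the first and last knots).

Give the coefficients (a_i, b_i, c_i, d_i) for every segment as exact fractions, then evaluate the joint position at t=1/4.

Δ: Δ0=4, Δ1=2, Δ2=2/3, Δ3=-1/2, Δ4=-7
row 1: diag=4, rhs=-12; c'=1/4, d'=-3
row 2: denom=8−1·1/4=31/4; d'=(-8−1·-3)/(31/4)=-20/31
row 3: denom=10−3·12/31=274/31; d'=(-7−3·-20/31)/(274/31)=-157/274
row 4: denom=6−2·31/137=760/137; d'=(-39−2·-157/274)/(760/137)=-2593/380
back: M4=-2593/380
back: M3=-157/274−31/137·-2593/380=369/380
back: M2=-20/31−12/31·369/380=-97/95
back: M1=-3−1/4·-97/95=-1043/380
M: M0=0, M1=-1043/380, M2=-97/95, M3=369/380, M4=-2593/380, M5=0
seg 0: a=-5, c=M0/2=0, d=(M1−M0)/(6·1)=-1043/2280, b=Δ0−h0·(2M0+M1)/6=10163/2280
seg 1: a=-1, c=M1/2=-1043/760, d=(M2−M1)/(6·1)=131/456, b=Δ1−h1·(2M1+M2)/6=3517/1140
seg 2: a=1, c=M2/2=-97/190, d=(M3−M2)/(6·3)=757/6840, b=Δ2−h2·(2M2+M3)/6=2741/2280
seg 3: a=3, c=M3/2=369/760, d=(M4−M3)/(6·2)=-1481/2280, b=Δ3−h3·(2M3+M4)/6=257/228
seg 4: a=2, c=M4/2=-2593/760, d=(M5−M4)/(6·1)=2593/2280, b=Δ4−h4·(2M4+M5)/6=-5387/1140
t_q=1/4 → seg 0, τ=1/4; S=-5+10163/2280·τ+0·τ²+-1043/2280·τ³=-37869/9728

  seg 0: a=-5 b=10163/2280 c=0 d=-1043/2280
  seg 1: a=-1 b=3517/1140 c=-1043/760 d=131/456
  seg 2: a=1 b=2741/2280 c=-97/190 d=757/6840
  seg 3: a=3 b=257/228 c=369/760 d=-1481/2280
  seg 4: a=2 b=-5387/1140 c=-2593/760 d=2593/2280
S(1/4) = -37869/9728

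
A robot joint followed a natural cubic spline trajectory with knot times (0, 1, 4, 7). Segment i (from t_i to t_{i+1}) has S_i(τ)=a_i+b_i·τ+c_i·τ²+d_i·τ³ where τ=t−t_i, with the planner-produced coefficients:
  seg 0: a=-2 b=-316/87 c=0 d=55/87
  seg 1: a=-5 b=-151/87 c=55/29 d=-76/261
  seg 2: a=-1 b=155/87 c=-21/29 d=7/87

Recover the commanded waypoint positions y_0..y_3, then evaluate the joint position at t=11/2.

y_0 = S_0(0) = a_0 = -2
y_1 = S_1(0) = a_1 = -5
y_2 = S_2(0) = a_2 = -1
y_3 = S_2(3) = 0
t_q=11/2 is in segment 2 (τ=3/2); S_2(τ)=73/232

y_0=-2 y_1=-5 y_2=-1 y_3=0
S(11/2) = 73/232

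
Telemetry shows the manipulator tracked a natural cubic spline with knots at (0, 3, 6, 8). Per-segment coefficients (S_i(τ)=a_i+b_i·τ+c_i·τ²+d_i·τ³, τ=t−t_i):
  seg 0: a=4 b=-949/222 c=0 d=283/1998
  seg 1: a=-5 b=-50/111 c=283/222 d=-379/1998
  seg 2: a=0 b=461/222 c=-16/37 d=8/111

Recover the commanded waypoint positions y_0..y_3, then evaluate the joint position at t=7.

y_0 = S_0(0) = a_0 = 4
y_1 = S_1(0) = a_1 = -5
y_2 = S_2(0) = a_2 = 0
y_3 = S_2(2) = 3
t_q=7 is in segment 2 (τ=1); S_2(τ)=127/74

y_0=4 y_1=-5 y_2=0 y_3=3
S(7) = 127/74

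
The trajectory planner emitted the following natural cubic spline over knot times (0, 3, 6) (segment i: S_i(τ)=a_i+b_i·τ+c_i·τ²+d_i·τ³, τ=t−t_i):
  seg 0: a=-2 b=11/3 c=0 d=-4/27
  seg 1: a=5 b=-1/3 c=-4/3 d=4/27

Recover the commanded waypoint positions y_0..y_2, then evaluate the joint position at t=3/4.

y_0 = S_0(0) = a_0 = -2
y_1 = S_1(0) = a_1 = 5
y_2 = S_1(3) = -4
t_q=3/4 is in segment 0 (τ=3/4); S_0(τ)=11/16

y_0=-2 y_1=5 y_2=-4
S(3/4) = 11/16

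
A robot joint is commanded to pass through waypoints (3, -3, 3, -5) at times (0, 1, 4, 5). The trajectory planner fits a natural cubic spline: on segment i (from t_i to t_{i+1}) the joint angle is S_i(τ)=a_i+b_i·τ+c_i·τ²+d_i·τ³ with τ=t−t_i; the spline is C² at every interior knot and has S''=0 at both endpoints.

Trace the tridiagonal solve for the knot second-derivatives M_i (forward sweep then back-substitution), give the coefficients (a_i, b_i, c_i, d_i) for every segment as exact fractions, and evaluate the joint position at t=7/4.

  seg 0: a=3 b=-424/55 c=0 d=94/55
  seg 1: a=-3 b=-142/55 c=282/55 d=-6/5
  seg 2: a=3 b=-232/55 c=-312/55 d=104/55
S(7/4) = -4503/1760

Δ: Δ0=-6, Δ1=2, Δ2=-8
row 1: diag=8, rhs=48; c'=3/8, d'=6
row 2: denom=8−3·3/8=55/8; d'=(-60−3·6)/(55/8)=-624/55
back: M2=-624/55
back: M1=6−3/8·-624/55=564/55
M: M0=0, M1=564/55, M2=-624/55, M3=0
seg 0: a=3, c=M0/2=0, d=(M1−M0)/(6·1)=94/55, b=Δ0−h0·(2M0+M1)/6=-424/55
seg 1: a=-3, c=M1/2=282/55, d=(M2−M1)/(6·3)=-6/5, b=Δ1−h1·(2M1+M2)/6=-142/55
seg 2: a=3, c=M2/2=-312/55, d=(M3−M2)/(6·1)=104/55, b=Δ2−h2·(2M2+M3)/6=-232/55
t_q=7/4 → seg 1, τ=3/4; S=-3+-142/55·τ+282/55·τ²+-6/5·τ³=-4503/1760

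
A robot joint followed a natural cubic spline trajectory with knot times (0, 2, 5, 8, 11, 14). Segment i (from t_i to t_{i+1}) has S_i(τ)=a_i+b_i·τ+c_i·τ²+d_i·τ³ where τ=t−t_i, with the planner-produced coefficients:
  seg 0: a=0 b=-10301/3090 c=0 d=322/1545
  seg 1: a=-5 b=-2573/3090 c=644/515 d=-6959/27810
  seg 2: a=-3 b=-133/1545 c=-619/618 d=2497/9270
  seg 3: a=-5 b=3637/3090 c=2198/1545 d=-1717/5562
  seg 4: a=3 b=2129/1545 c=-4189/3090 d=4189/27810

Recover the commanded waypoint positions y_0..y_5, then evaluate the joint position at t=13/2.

y_0 = S_0(0) = a_0 = 0
y_1 = S_1(0) = a_1 = -5
y_2 = S_2(0) = a_2 = -3
y_3 = S_3(0) = a_3 = -5
y_4 = S_4(0) = a_4 = 3
y_5 = S_4(3) = -1
t_q=13/2 is in segment 2 (τ=3/2); S_2(τ)=-36863/8240

y_0=0 y_1=-5 y_2=-3 y_3=-5 y_4=3 y_5=-1
S(13/2) = -36863/8240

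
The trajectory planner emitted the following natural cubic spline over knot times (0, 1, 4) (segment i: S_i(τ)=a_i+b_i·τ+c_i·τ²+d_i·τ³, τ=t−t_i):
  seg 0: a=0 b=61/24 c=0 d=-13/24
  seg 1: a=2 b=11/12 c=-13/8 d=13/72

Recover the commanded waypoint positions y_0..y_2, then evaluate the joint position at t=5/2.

y_0 = S_0(0) = a_0 = 0
y_1 = S_1(0) = a_1 = 2
y_2 = S_1(3) = -5
t_q=5/2 is in segment 1 (τ=3/2); S_1(τ)=21/64

y_0=0 y_1=2 y_2=-5
S(5/2) = 21/64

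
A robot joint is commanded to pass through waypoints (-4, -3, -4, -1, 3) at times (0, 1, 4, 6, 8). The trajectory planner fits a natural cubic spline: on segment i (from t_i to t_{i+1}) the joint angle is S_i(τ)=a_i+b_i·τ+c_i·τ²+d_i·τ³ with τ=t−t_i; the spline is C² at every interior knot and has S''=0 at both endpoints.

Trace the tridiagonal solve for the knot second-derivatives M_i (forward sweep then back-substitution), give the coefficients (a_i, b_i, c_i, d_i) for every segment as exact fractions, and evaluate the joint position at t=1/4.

  seg 0: a=-4 b=2035/1608 c=0 d=-427/1608
  seg 1: a=-3 b=377/804 c=-427/536 d=851/4824
  seg 2: a=-4 b=727/1608 c=53/67 d=-859/6432
  seg 3: a=-1 b=1619/804 c=-11/1072 d=11/6432
S(1/4) = -126505/34304

Δ: Δ0=1, Δ1=-1/3, Δ2=3/2, Δ3=2
row 1: diag=8, rhs=-8; c'=3/8, d'=-1
row 2: denom=10−3·3/8=71/8; d'=(11−3·-1)/(71/8)=112/71
row 3: denom=8−2·16/71=536/71; d'=(3−2·112/71)/(536/71)=-11/536
back: M3=-11/536
back: M2=112/71−16/71·-11/536=106/67
back: M1=-1−3/8·106/67=-427/268
M: M0=0, M1=-427/268, M2=106/67, M3=-11/536, M4=0
seg 0: a=-4, c=M0/2=0, d=(M1−M0)/(6·1)=-427/1608, b=Δ0−h0·(2M0+M1)/6=2035/1608
seg 1: a=-3, c=M1/2=-427/536, d=(M2−M1)/(6·3)=851/4824, b=Δ1−h1·(2M1+M2)/6=377/804
seg 2: a=-4, c=M2/2=53/67, d=(M3−M2)/(6·2)=-859/6432, b=Δ2−h2·(2M2+M3)/6=727/1608
seg 3: a=-1, c=M3/2=-11/1072, d=(M4−M3)/(6·2)=11/6432, b=Δ3−h3·(2M3+M4)/6=1619/804
t_q=1/4 → seg 0, τ=1/4; S=-4+2035/1608·τ+0·τ²+-427/1608·τ³=-126505/34304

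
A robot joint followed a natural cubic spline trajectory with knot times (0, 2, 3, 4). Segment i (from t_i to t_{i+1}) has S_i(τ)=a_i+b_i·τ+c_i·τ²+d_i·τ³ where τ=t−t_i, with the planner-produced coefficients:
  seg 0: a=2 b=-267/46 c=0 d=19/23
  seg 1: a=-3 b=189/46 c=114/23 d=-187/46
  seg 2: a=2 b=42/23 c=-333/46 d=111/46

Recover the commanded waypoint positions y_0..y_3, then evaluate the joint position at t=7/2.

y_0=2 y_1=-3 y_2=2 y_3=-1
S(7/2) = 517/368

y_0 = S_0(0) = a_0 = 2
y_1 = S_1(0) = a_1 = -3
y_2 = S_2(0) = a_2 = 2
y_3 = S_2(1) = -1
t_q=7/2 is in segment 2 (τ=1/2); S_2(τ)=517/368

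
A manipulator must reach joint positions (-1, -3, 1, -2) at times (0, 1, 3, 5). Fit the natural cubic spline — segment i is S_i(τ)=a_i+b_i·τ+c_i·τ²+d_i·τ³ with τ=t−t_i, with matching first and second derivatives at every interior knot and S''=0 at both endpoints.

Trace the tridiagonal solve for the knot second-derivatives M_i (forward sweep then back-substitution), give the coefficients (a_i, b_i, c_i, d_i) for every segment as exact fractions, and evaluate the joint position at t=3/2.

  seg 0: a=-1 b=-127/44 c=0 d=39/44
  seg 1: a=-3 b=-5/22 c=117/44 d=-17/22
  seg 2: a=1 b=25/22 c=-87/44 d=29/88
S(3/2) = -28/11

Δ: Δ0=-2, Δ1=2, Δ2=-3/2
row 1: diag=6, rhs=24; c'=1/3, d'=4
row 2: denom=8−2·1/3=22/3; d'=(-21−2·4)/(22/3)=-87/22
back: M2=-87/22
back: M1=4−1/3·-87/22=117/22
M: M0=0, M1=117/22, M2=-87/22, M3=0
seg 0: a=-1, c=M0/2=0, d=(M1−M0)/(6·1)=39/44, b=Δ0−h0·(2M0+M1)/6=-127/44
seg 1: a=-3, c=M1/2=117/44, d=(M2−M1)/(6·2)=-17/22, b=Δ1−h1·(2M1+M2)/6=-5/22
seg 2: a=1, c=M2/2=-87/44, d=(M3−M2)/(6·2)=29/88, b=Δ2−h2·(2M2+M3)/6=25/22
t_q=3/2 → seg 1, τ=1/2; S=-3+-5/22·τ+117/44·τ²+-17/22·τ³=-28/11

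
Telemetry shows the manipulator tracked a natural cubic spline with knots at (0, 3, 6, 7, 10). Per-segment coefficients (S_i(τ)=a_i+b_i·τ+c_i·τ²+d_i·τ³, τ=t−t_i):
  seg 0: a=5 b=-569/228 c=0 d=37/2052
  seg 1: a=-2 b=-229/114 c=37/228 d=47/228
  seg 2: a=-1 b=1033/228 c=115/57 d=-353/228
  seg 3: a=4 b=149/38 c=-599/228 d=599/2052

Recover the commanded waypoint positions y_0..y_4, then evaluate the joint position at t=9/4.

y_0=5 y_1=-2 y_2=-1 y_3=4 y_4=0
S(9/4) = -1993/4864

y_0 = S_0(0) = a_0 = 5
y_1 = S_1(0) = a_1 = -2
y_2 = S_2(0) = a_2 = -1
y_3 = S_3(0) = a_3 = 4
y_4 = S_3(3) = 0
t_q=9/4 is in segment 0 (τ=9/4); S_0(τ)=-1993/4864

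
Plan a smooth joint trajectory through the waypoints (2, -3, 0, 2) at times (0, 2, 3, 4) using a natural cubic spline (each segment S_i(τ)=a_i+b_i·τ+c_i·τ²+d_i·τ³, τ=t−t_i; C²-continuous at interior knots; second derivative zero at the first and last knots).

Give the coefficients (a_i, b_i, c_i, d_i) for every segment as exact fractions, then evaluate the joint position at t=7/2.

  seg 0: a=2 b=-9/2 c=0 d=1/2
  seg 1: a=-3 b=3/2 c=3 d=-3/2
  seg 2: a=0 b=3 c=-3/2 d=1/2
S(7/2) = 19/16

Δ: Δ0=-5/2, Δ1=3, Δ2=2
row 1: diag=6, rhs=33; c'=1/6, d'=11/2
row 2: denom=4−1·1/6=23/6; d'=(-6−1·11/2)/(23/6)=-3
back: M2=-3
back: M1=11/2−1/6·-3=6
M: M0=0, M1=6, M2=-3, M3=0
seg 0: a=2, c=M0/2=0, d=(M1−M0)/(6·2)=1/2, b=Δ0−h0·(2M0+M1)/6=-9/2
seg 1: a=-3, c=M1/2=3, d=(M2−M1)/(6·1)=-3/2, b=Δ1−h1·(2M1+M2)/6=3/2
seg 2: a=0, c=M2/2=-3/2, d=(M3−M2)/(6·1)=1/2, b=Δ2−h2·(2M2+M3)/6=3
t_q=7/2 → seg 2, τ=1/2; S=0+3·τ+-3/2·τ²+1/2·τ³=19/16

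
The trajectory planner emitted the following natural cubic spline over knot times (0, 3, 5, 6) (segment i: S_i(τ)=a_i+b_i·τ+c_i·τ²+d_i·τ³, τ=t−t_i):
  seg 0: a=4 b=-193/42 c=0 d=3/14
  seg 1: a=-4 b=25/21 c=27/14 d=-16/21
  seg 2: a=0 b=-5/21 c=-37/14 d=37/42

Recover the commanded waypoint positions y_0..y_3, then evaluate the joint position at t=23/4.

y_0=4 y_1=-4 y_2=0 y_3=-2
S(23/4) = -1159/896

y_0 = S_0(0) = a_0 = 4
y_1 = S_1(0) = a_1 = -4
y_2 = S_2(0) = a_2 = 0
y_3 = S_2(1) = -2
t_q=23/4 is in segment 2 (τ=3/4); S_2(τ)=-1159/896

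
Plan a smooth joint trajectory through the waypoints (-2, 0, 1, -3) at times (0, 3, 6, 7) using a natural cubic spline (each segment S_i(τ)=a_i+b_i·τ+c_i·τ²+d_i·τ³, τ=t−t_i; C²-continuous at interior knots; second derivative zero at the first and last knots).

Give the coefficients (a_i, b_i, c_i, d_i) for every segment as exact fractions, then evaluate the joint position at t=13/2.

  seg 0: a=-2 b=9/29 c=0 d=31/783
  seg 1: a=0 b=40/29 c=31/87 d=-184/783
  seg 2: a=1 b=-82/29 c=-51/29 d=17/29
S(13/2) = -181/232

Δ: Δ0=2/3, Δ1=1/3, Δ2=-4
row 1: diag=12, rhs=-2; c'=1/4, d'=-1/6
row 2: denom=8−3·1/4=29/4; d'=(-26−3·-1/6)/(29/4)=-102/29
back: M2=-102/29
back: M1=-1/6−1/4·-102/29=62/87
M: M0=0, M1=62/87, M2=-102/29, M3=0
seg 0: a=-2, c=M0/2=0, d=(M1−M0)/(6·3)=31/783, b=Δ0−h0·(2M0+M1)/6=9/29
seg 1: a=0, c=M1/2=31/87, d=(M2−M1)/(6·3)=-184/783, b=Δ1−h1·(2M1+M2)/6=40/29
seg 2: a=1, c=M2/2=-51/29, d=(M3−M2)/(6·1)=17/29, b=Δ2−h2·(2M2+M3)/6=-82/29
t_q=13/2 → seg 2, τ=1/2; S=1+-82/29·τ+-51/29·τ²+17/29·τ³=-181/232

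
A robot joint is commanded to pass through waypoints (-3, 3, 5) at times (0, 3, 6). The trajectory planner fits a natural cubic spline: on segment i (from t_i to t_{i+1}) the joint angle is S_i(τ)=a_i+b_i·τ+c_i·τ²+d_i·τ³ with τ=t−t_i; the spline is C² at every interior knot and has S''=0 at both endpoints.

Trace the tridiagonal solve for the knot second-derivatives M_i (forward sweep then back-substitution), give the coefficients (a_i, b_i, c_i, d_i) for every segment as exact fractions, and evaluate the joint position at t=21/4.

  seg 0: a=-3 b=7/3 c=0 d=-1/27
  seg 1: a=3 b=4/3 c=-1/3 d=1/27
S(21/4) = 303/64

Δ: Δ0=2, Δ1=2/3
row 1: diag=12, rhs=-8; c'=1/4, d'=-2/3
back: M1=-2/3
M: M0=0, M1=-2/3, M2=0
seg 0: a=-3, c=M0/2=0, d=(M1−M0)/(6·3)=-1/27, b=Δ0−h0·(2M0+M1)/6=7/3
seg 1: a=3, c=M1/2=-1/3, d=(M2−M1)/(6·3)=1/27, b=Δ1−h1·(2M1+M2)/6=4/3
t_q=21/4 → seg 1, τ=9/4; S=3+4/3·τ+-1/3·τ²+1/27·τ³=303/64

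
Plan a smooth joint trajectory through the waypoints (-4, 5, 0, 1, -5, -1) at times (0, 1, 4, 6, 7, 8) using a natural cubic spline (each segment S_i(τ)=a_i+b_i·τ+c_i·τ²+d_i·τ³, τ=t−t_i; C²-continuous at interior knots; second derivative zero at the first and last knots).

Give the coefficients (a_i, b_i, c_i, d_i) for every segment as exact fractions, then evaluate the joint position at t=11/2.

  seg 0: a=-4 b=97159/9030 c=0 d=-15889/9030
  seg 1: a=5 b=24746/4515 c=-15889/3010 d=26153/27090
  seg 2: a=0 b=-1133/9030 c=5132/1505 d=-6992/4515
  seg 3: a=1 b=-6539/1290 c=-8852/1505 d=8941/1806
  seg 4: a=-5 b=-8941/4515 c=27001/3010 d=-27001/9030
S(11/2) = 13591/6020

Δ: Δ0=9, Δ1=-5/3, Δ2=1/2, Δ3=-6, Δ4=4
row 1: diag=8, rhs=-64; c'=3/8, d'=-8
row 2: denom=10−3·3/8=71/8; d'=(13−3·-8)/(71/8)=296/71
row 3: denom=6−2·16/71=394/71; d'=(-39−2·296/71)/(394/71)=-3361/394
row 4: denom=4−1·71/394=1505/394; d'=(60−1·-3361/394)/(1505/394)=27001/1505
back: M4=27001/1505
back: M3=-3361/394−71/394·27001/1505=-17704/1505
back: M2=296/71−16/71·-17704/1505=10264/1505
back: M1=-8−3/8·10264/1505=-15889/1505
M: M0=0, M1=-15889/1505, M2=10264/1505, M3=-17704/1505, M4=27001/1505, M5=0
seg 0: a=-4, c=M0/2=0, d=(M1−M0)/(6·1)=-15889/9030, b=Δ0−h0·(2M0+M1)/6=97159/9030
seg 1: a=5, c=M1/2=-15889/3010, d=(M2−M1)/(6·3)=26153/27090, b=Δ1−h1·(2M1+M2)/6=24746/4515
seg 2: a=0, c=M2/2=5132/1505, d=(M3−M2)/(6·2)=-6992/4515, b=Δ2−h2·(2M2+M3)/6=-1133/9030
seg 3: a=1, c=M3/2=-8852/1505, d=(M4−M3)/(6·1)=8941/1806, b=Δ3−h3·(2M3+M4)/6=-6539/1290
seg 4: a=-5, c=M4/2=27001/3010, d=(M5−M4)/(6·1)=-27001/9030, b=Δ4−h4·(2M4+M5)/6=-8941/4515
t_q=11/2 → seg 2, τ=3/2; S=0+-1133/9030·τ+5132/1505·τ²+-6992/4515·τ³=13591/6020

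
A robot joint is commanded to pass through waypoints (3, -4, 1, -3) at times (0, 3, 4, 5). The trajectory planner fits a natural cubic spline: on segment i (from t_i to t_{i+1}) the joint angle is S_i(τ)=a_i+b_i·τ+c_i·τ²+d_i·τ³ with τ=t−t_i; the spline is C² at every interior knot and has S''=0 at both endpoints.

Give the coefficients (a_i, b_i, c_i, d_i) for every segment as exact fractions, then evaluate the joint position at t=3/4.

  seg 0: a=3 b=-562/93 c=0 d=115/279
  seg 1: a=-4 b=473/93 c=115/31 d=-353/93
  seg 2: a=1 b=104/93 c=-238/31 d=238/93
S(3/4) = -2695/1984

Δ: Δ0=-7/3, Δ1=5, Δ2=-4
row 1: diag=8, rhs=44; c'=1/8, d'=11/2
row 2: denom=4−1·1/8=31/8; d'=(-54−1·11/2)/(31/8)=-476/31
back: M2=-476/31
back: M1=11/2−1/8·-476/31=230/31
M: M0=0, M1=230/31, M2=-476/31, M3=0
seg 0: a=3, c=M0/2=0, d=(M1−M0)/(6·3)=115/279, b=Δ0−h0·(2M0+M1)/6=-562/93
seg 1: a=-4, c=M1/2=115/31, d=(M2−M1)/(6·1)=-353/93, b=Δ1−h1·(2M1+M2)/6=473/93
seg 2: a=1, c=M2/2=-238/31, d=(M3−M2)/(6·1)=238/93, b=Δ2−h2·(2M2+M3)/6=104/93
t_q=3/4 → seg 0, τ=3/4; S=3+-562/93·τ+0·τ²+115/279·τ³=-2695/1984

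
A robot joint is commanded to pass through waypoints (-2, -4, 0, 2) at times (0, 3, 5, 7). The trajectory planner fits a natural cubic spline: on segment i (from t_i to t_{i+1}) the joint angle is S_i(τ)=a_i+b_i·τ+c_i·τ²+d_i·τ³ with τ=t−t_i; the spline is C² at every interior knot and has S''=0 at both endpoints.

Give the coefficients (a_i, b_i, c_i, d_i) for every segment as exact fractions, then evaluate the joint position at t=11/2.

  seg 0: a=-2 b=-181/114 c=0 d=35/342
  seg 1: a=-4 b=67/57 c=35/38 d=-29/114
  seg 2: a=0 b=103/57 c=-23/38 d=23/228
S(11/2) = 465/608

Δ: Δ0=-2/3, Δ1=2, Δ2=1
row 1: diag=10, rhs=16; c'=1/5, d'=8/5
row 2: denom=8−2·1/5=38/5; d'=(-6−2·8/5)/(38/5)=-23/19
back: M2=-23/19
back: M1=8/5−1/5·-23/19=35/19
M: M0=0, M1=35/19, M2=-23/19, M3=0
seg 0: a=-2, c=M0/2=0, d=(M1−M0)/(6·3)=35/342, b=Δ0−h0·(2M0+M1)/6=-181/114
seg 1: a=-4, c=M1/2=35/38, d=(M2−M1)/(6·2)=-29/114, b=Δ1−h1·(2M1+M2)/6=67/57
seg 2: a=0, c=M2/2=-23/38, d=(M3−M2)/(6·2)=23/228, b=Δ2−h2·(2M2+M3)/6=103/57
t_q=11/2 → seg 2, τ=1/2; S=0+103/57·τ+-23/38·τ²+23/228·τ³=465/608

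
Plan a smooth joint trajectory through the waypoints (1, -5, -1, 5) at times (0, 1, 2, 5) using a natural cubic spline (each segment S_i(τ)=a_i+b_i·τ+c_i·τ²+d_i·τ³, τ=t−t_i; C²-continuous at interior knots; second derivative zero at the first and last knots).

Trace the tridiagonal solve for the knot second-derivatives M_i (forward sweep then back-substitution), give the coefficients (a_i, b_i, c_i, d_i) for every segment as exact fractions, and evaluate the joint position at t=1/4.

  seg 0: a=1 b=-268/31 c=0 d=82/31
  seg 1: a=-5 b=-22/31 c=246/31 d=-100/31
  seg 2: a=-1 b=170/31 c=-54/31 d=6/31
S(1/4) = -1111/992

Δ: Δ0=-6, Δ1=4, Δ2=2
row 1: diag=4, rhs=60; c'=1/4, d'=15
row 2: denom=8−1·1/4=31/4; d'=(-12−1·15)/(31/4)=-108/31
back: M2=-108/31
back: M1=15−1/4·-108/31=492/31
M: M0=0, M1=492/31, M2=-108/31, M3=0
seg 0: a=1, c=M0/2=0, d=(M1−M0)/(6·1)=82/31, b=Δ0−h0·(2M0+M1)/6=-268/31
seg 1: a=-5, c=M1/2=246/31, d=(M2−M1)/(6·1)=-100/31, b=Δ1−h1·(2M1+M2)/6=-22/31
seg 2: a=-1, c=M2/2=-54/31, d=(M3−M2)/(6·3)=6/31, b=Δ2−h2·(2M2+M3)/6=170/31
t_q=1/4 → seg 0, τ=1/4; S=1+-268/31·τ+0·τ²+82/31·τ³=-1111/992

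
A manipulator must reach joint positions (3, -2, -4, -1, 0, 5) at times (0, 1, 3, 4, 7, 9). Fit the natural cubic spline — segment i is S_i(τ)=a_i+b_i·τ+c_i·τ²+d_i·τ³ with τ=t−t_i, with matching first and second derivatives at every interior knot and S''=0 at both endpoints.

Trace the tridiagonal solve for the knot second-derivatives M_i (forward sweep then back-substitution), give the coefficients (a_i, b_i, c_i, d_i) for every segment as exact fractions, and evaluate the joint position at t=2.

  seg 0: a=3 b=-36269/6636 c=0 d=3089/6636
  seg 1: a=-2 b=-13501/3318 c=3089/2212 d=229/3318
  seg 2: a=-4 b=7781/3318 c=4005/2212 d=-7669/6636
  seg 3: a=-1 b=16585/6636 c=-916/553 d=689/2212
  seg 4: a=0 b=3221/3318 c=2537/2212 d=-2537/13272
S(2) = -10183/2212

Δ: Δ0=-5, Δ1=-1, Δ2=3, Δ3=1/3, Δ4=5/2
row 1: diag=6, rhs=24; c'=1/3, d'=4
row 2: denom=6−2·1/3=16/3; d'=(24−2·4)/(16/3)=3
row 3: denom=8−1·3/16=125/16; d'=(-16−1·3)/(125/16)=-304/125
row 4: denom=10−3·48/125=1106/125; d'=(13−3·-304/125)/(1106/125)=2537/1106
back: M4=2537/1106
back: M3=-304/125−48/125·2537/1106=-1832/553
back: M2=3−3/16·-1832/553=4005/1106
back: M1=4−1/3·4005/1106=3089/1106
M: M0=0, M1=3089/1106, M2=4005/1106, M3=-1832/553, M4=2537/1106, M5=0
seg 0: a=3, c=M0/2=0, d=(M1−M0)/(6·1)=3089/6636, b=Δ0−h0·(2M0+M1)/6=-36269/6636
seg 1: a=-2, c=M1/2=3089/2212, d=(M2−M1)/(6·2)=229/3318, b=Δ1−h1·(2M1+M2)/6=-13501/3318
seg 2: a=-4, c=M2/2=4005/2212, d=(M3−M2)/(6·1)=-7669/6636, b=Δ2−h2·(2M2+M3)/6=7781/3318
seg 3: a=-1, c=M3/2=-916/553, d=(M4−M3)/(6·3)=689/2212, b=Δ3−h3·(2M3+M4)/6=16585/6636
seg 4: a=0, c=M4/2=2537/2212, d=(M5−M4)/(6·2)=-2537/13272, b=Δ4−h4·(2M4+M5)/6=3221/3318
t_q=2 → seg 1, τ=1; S=-2+-13501/3318·τ+3089/2212·τ²+229/3318·τ³=-10183/2212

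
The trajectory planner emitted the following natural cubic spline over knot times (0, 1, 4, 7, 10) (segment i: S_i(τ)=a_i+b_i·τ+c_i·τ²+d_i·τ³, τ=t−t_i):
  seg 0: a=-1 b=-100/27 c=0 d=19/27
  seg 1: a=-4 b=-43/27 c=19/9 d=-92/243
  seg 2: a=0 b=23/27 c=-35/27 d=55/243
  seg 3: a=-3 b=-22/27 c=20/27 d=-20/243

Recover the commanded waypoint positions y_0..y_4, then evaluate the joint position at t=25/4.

y_0=-1 y_1=-4 y_2=0 y_3=-3 y_4=-1
S(25/4) = -397/192

y_0 = S_0(0) = a_0 = -1
y_1 = S_1(0) = a_1 = -4
y_2 = S_2(0) = a_2 = 0
y_3 = S_3(0) = a_3 = -3
y_4 = S_3(3) = -1
t_q=25/4 is in segment 2 (τ=9/4); S_2(τ)=-397/192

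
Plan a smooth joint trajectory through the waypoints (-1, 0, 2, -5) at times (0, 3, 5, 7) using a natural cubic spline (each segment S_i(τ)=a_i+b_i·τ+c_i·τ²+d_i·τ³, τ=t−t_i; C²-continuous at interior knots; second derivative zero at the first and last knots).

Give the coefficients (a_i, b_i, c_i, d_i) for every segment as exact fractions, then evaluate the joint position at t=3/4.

  seg 0: a=-1 b=-53/228 c=0 d=43/684
  seg 1: a=0 b=167/114 c=43/76 d=-91/228
  seg 2: a=2 b=-121/114 c=-139/76 d=139/456
S(3/4) = -5583/4864

Δ: Δ0=1/3, Δ1=1, Δ2=-7/2
row 1: diag=10, rhs=4; c'=1/5, d'=2/5
row 2: denom=8−2·1/5=38/5; d'=(-27−2·2/5)/(38/5)=-139/38
back: M2=-139/38
back: M1=2/5−1/5·-139/38=43/38
M: M0=0, M1=43/38, M2=-139/38, M3=0
seg 0: a=-1, c=M0/2=0, d=(M1−M0)/(6·3)=43/684, b=Δ0−h0·(2M0+M1)/6=-53/228
seg 1: a=0, c=M1/2=43/76, d=(M2−M1)/(6·2)=-91/228, b=Δ1−h1·(2M1+M2)/6=167/114
seg 2: a=2, c=M2/2=-139/76, d=(M3−M2)/(6·2)=139/456, b=Δ2−h2·(2M2+M3)/6=-121/114
t_q=3/4 → seg 0, τ=3/4; S=-1+-53/228·τ+0·τ²+43/684·τ³=-5583/4864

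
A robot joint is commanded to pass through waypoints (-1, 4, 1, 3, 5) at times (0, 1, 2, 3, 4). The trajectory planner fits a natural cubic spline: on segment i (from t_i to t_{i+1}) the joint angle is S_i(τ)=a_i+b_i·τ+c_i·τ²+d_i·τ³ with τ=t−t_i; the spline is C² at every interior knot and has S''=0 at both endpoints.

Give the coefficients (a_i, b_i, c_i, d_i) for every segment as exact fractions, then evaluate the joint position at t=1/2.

Δ: Δ0=5, Δ1=-3, Δ2=2, Δ3=2
row 1: diag=4, rhs=-48; c'=1/4, d'=-12
row 2: denom=4−1·1/4=15/4; d'=(30−1·-12)/(15/4)=56/5
row 3: denom=4−1·4/15=56/15; d'=(0−1·56/5)/(56/15)=-3
back: M3=-3
back: M2=56/5−4/15·-3=12
back: M1=-12−1/4·12=-15
M: M0=0, M1=-15, M2=12, M3=-3, M4=0
seg 0: a=-1, c=M0/2=0, d=(M1−M0)/(6·1)=-5/2, b=Δ0−h0·(2M0+M1)/6=15/2
seg 1: a=4, c=M1/2=-15/2, d=(M2−M1)/(6·1)=9/2, b=Δ1−h1·(2M1+M2)/6=0
seg 2: a=1, c=M2/2=6, d=(M3−M2)/(6·1)=-5/2, b=Δ2−h2·(2M2+M3)/6=-3/2
seg 3: a=3, c=M3/2=-3/2, d=(M4−M3)/(6·1)=1/2, b=Δ3−h3·(2M3+M4)/6=3
t_q=1/2 → seg 0, τ=1/2; S=-1+15/2·τ+0·τ²+-5/2·τ³=39/16

  seg 0: a=-1 b=15/2 c=0 d=-5/2
  seg 1: a=4 b=0 c=-15/2 d=9/2
  seg 2: a=1 b=-3/2 c=6 d=-5/2
  seg 3: a=3 b=3 c=-3/2 d=1/2
S(1/2) = 39/16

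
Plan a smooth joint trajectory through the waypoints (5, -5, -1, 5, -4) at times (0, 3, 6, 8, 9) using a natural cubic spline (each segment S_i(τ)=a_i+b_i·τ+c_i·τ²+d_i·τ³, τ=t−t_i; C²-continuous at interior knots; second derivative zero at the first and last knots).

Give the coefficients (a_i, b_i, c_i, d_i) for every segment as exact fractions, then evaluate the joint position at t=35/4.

  seg 0: a=5 b=-423/103 c=0 d=239/2781
  seg 1: a=-5 b=-184/103 c=239/309 d=247/2781
  seg 2: a=-1 b=541/103 c=162/103 d=-139/103
  seg 3: a=5 b=-479/103 c=-672/103 d=224/103
S(35/4) = -511/412

Δ: Δ0=-10/3, Δ1=4/3, Δ2=3, Δ3=-9
row 1: diag=12, rhs=28; c'=1/4, d'=7/3
row 2: denom=10−3·1/4=37/4; d'=(10−3·7/3)/(37/4)=12/37
row 3: denom=6−2·8/37=206/37; d'=(-72−2·12/37)/(206/37)=-1344/103
back: M3=-1344/103
back: M2=12/37−8/37·-1344/103=324/103
back: M1=7/3−1/4·324/103=478/309
M: M0=0, M1=478/309, M2=324/103, M3=-1344/103, M4=0
seg 0: a=5, c=M0/2=0, d=(M1−M0)/(6·3)=239/2781, b=Δ0−h0·(2M0+M1)/6=-423/103
seg 1: a=-5, c=M1/2=239/309, d=(M2−M1)/(6·3)=247/2781, b=Δ1−h1·(2M1+M2)/6=-184/103
seg 2: a=-1, c=M2/2=162/103, d=(M3−M2)/(6·2)=-139/103, b=Δ2−h2·(2M2+M3)/6=541/103
seg 3: a=5, c=M3/2=-672/103, d=(M4−M3)/(6·1)=224/103, b=Δ3−h3·(2M3+M4)/6=-479/103
t_q=35/4 → seg 3, τ=3/4; S=5+-479/103·τ+-672/103·τ²+224/103·τ³=-511/412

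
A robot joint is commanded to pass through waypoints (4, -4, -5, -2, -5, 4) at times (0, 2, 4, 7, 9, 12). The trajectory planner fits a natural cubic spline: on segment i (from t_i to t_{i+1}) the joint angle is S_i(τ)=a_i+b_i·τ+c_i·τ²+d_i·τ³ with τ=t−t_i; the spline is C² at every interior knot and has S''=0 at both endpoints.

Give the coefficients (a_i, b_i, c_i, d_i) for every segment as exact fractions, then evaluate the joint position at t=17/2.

  seg 0: a=4 b=-5235/1096 c=0 d=851/4384
  seg 1: a=-4 b=-1341/548 c=2553/2192 d=-419/4384
  seg 2: a=-5 b=1167/1096 c=81/137 d=-2015/9864
  seg 3: a=-2 b=-495/548 c=-1367/1096 d=65/137
  seg 4: a=-5 b=-109/548 c=1753/1096 d=-1753/9864
S(17/2) = -19991/4384

Δ: Δ0=-4, Δ1=-1/2, Δ2=1, Δ3=-3/2, Δ4=3
row 1: diag=8, rhs=21; c'=1/4, d'=21/8
row 2: denom=10−2·1/4=19/2; d'=(9−2·21/8)/(19/2)=15/38
row 3: denom=10−3·6/19=172/19; d'=(-15−3·15/38)/(172/19)=-615/344
row 4: denom=10−2·19/86=411/43; d'=(27−2·-615/344)/(411/43)=1753/548
back: M4=1753/548
back: M3=-615/344−19/86·1753/548=-1367/548
back: M2=15/38−6/19·-1367/548=162/137
back: M1=21/8−1/4·162/137=2553/1096
M: M0=0, M1=2553/1096, M2=162/137, M3=-1367/548, M4=1753/548, M5=0
seg 0: a=4, c=M0/2=0, d=(M1−M0)/(6·2)=851/4384, b=Δ0−h0·(2M0+M1)/6=-5235/1096
seg 1: a=-4, c=M1/2=2553/2192, d=(M2−M1)/(6·2)=-419/4384, b=Δ1−h1·(2M1+M2)/6=-1341/548
seg 2: a=-5, c=M2/2=81/137, d=(M3−M2)/(6·3)=-2015/9864, b=Δ2−h2·(2M2+M3)/6=1167/1096
seg 3: a=-2, c=M3/2=-1367/1096, d=(M4−M3)/(6·2)=65/137, b=Δ3−h3·(2M3+M4)/6=-495/548
seg 4: a=-5, c=M4/2=1753/1096, d=(M5−M4)/(6·3)=-1753/9864, b=Δ4−h4·(2M4+M5)/6=-109/548
t_q=17/2 → seg 3, τ=3/2; S=-2+-495/548·τ+-1367/1096·τ²+65/137·τ³=-19991/4384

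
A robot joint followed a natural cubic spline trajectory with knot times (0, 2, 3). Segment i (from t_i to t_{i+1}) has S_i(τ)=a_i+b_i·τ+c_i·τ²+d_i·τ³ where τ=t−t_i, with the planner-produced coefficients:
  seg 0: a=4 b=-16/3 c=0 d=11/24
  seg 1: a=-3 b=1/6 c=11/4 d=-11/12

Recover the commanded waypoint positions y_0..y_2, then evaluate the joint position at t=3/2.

y_0 = S_0(0) = a_0 = 4
y_1 = S_1(0) = a_1 = -3
y_2 = S_1(1) = -1
t_q=3/2 is in segment 0 (τ=3/2); S_0(τ)=-157/64

y_0=4 y_1=-3 y_2=-1
S(3/2) = -157/64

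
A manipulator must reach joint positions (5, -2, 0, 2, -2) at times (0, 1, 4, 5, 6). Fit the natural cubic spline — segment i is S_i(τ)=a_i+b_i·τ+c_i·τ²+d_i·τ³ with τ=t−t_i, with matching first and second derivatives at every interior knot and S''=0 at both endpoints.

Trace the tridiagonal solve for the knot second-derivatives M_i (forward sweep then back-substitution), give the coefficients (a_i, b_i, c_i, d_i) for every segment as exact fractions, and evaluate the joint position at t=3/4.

  seg 0: a=5 b=-5063/636 c=0 d=611/636
  seg 1: a=-2 b=-1615/318 c=611/212 d=-205/636
  seg 2: a=0 b=2233/636 c=-1/53 d=-949/636
  seg 3: a=2 b=-319/318 c=-953/212 d=953/636
S(3/4) = -7669/13568

Δ: Δ0=-7, Δ1=2/3, Δ2=2, Δ3=-4
row 1: diag=8, rhs=46; c'=3/8, d'=23/4
row 2: denom=8−3·3/8=55/8; d'=(8−3·23/4)/(55/8)=-74/55
row 3: denom=4−1·8/55=212/55; d'=(-36−1·-74/55)/(212/55)=-953/106
back: M3=-953/106
back: M2=-74/55−8/55·-953/106=-2/53
back: M1=23/4−3/8·-2/53=611/106
M: M0=0, M1=611/106, M2=-2/53, M3=-953/106, M4=0
seg 0: a=5, c=M0/2=0, d=(M1−M0)/(6·1)=611/636, b=Δ0−h0·(2M0+M1)/6=-5063/636
seg 1: a=-2, c=M1/2=611/212, d=(M2−M1)/(6·3)=-205/636, b=Δ1−h1·(2M1+M2)/6=-1615/318
seg 2: a=0, c=M2/2=-1/53, d=(M3−M2)/(6·1)=-949/636, b=Δ2−h2·(2M2+M3)/6=2233/636
seg 3: a=2, c=M3/2=-953/212, d=(M4−M3)/(6·1)=953/636, b=Δ3−h3·(2M3+M4)/6=-319/318
t_q=3/4 → seg 0, τ=3/4; S=5+-5063/636·τ+0·τ²+611/636·τ³=-7669/13568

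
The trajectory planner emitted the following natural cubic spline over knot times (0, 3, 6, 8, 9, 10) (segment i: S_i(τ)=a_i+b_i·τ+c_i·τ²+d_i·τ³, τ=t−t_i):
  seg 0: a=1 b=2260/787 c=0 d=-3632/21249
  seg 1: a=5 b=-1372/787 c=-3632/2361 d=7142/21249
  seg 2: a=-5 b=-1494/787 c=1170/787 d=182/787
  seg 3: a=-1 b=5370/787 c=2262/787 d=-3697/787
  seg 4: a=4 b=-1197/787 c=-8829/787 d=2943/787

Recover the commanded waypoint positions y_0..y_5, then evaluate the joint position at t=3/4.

y_0 = S_0(0) = a_0 = 1
y_1 = S_1(0) = a_1 = 5
y_2 = S_2(0) = a_2 = -5
y_3 = S_3(0) = a_3 = -1
y_4 = S_4(0) = a_4 = 4
y_5 = S_4(1) = -5
t_q=3/4 is in segment 0 (τ=3/4); S_0(τ)=9701/3148

y_0=1 y_1=5 y_2=-5 y_3=-1 y_4=4 y_5=-5
S(3/4) = 9701/3148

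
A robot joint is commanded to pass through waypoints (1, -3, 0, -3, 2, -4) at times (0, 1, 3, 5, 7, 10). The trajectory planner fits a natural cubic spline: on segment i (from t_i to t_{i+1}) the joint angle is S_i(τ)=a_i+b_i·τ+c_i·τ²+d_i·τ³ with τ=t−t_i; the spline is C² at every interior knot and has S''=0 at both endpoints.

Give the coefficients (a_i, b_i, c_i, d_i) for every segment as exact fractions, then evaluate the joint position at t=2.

  seg 0: a=1 b=-506/97 c=0 d=118/97
  seg 1: a=-3 b=-152/97 c=354/97 d=-821/776
  seg 2: a=0 b=65/194 c=-1047/388 d=691/776
  seg 3: a=-3 b=22/97 c=513/194 d=-585/776
  seg 4: a=2 b=341/194 c=-729/388 d=81/388
S(2) = -1533/776

Δ: Δ0=-4, Δ1=3/2, Δ2=-3/2, Δ3=5/2, Δ4=-2
row 1: diag=6, rhs=33; c'=1/3, d'=11/2
row 2: denom=8−2·1/3=22/3; d'=(-18−2·11/2)/(22/3)=-87/22
row 3: denom=8−2·3/11=82/11; d'=(24−2·-87/22)/(82/11)=351/82
row 4: denom=10−2·11/41=388/41; d'=(-27−2·351/82)/(388/41)=-729/194
back: M4=-729/194
back: M3=351/82−11/41·-729/194=513/97
back: M2=-87/22−3/11·513/97=-1047/194
back: M1=11/2−1/3·-1047/194=708/97
M: M0=0, M1=708/97, M2=-1047/194, M3=513/97, M4=-729/194, M5=0
seg 0: a=1, c=M0/2=0, d=(M1−M0)/(6·1)=118/97, b=Δ0−h0·(2M0+M1)/6=-506/97
seg 1: a=-3, c=M1/2=354/97, d=(M2−M1)/(6·2)=-821/776, b=Δ1−h1·(2M1+M2)/6=-152/97
seg 2: a=0, c=M2/2=-1047/388, d=(M3−M2)/(6·2)=691/776, b=Δ2−h2·(2M2+M3)/6=65/194
seg 3: a=-3, c=M3/2=513/194, d=(M4−M3)/(6·2)=-585/776, b=Δ3−h3·(2M3+M4)/6=22/97
seg 4: a=2, c=M4/2=-729/388, d=(M5−M4)/(6·3)=81/388, b=Δ4−h4·(2M4+M5)/6=341/194
t_q=2 → seg 1, τ=1; S=-3+-152/97·τ+354/97·τ²+-821/776·τ³=-1533/776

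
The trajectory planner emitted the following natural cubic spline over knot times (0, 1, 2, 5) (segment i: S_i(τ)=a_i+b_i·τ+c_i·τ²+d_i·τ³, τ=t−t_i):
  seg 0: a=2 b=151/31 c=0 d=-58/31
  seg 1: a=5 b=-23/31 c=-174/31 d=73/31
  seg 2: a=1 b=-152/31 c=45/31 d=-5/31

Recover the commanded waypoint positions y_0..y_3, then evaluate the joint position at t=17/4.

y_0 = S_0(0) = a_0 = 2
y_1 = S_1(0) = a_1 = 5
y_2 = S_2(0) = a_2 = 1
y_3 = S_2(3) = -5
t_q=17/4 is in segment 2 (τ=9/4); S_2(τ)=-8969/1984

y_0=2 y_1=5 y_2=1 y_3=-5
S(17/4) = -8969/1984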